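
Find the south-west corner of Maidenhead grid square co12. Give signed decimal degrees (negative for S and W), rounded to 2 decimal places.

52.00, -138.00

Field C=2, O=14: +2·20° lon, +14·10° lat → SW at lon -140°, lat 50°.
Square 1, 2: +1·2° lon, +2·1° lat → SW at lon -138°, lat 52°.
latitude 52.00, longitude -138.00.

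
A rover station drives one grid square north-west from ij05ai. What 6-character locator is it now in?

Longitude subsquare a = 0; −1 → -1, wraps to 23 = x, carry into square.
Longitude square 0; −1 → -1, wraps to 9, carry into field.
Longitude field I = 8; −1 → 7 = H.
Latitude subsquare i = 8; +1 → 9 = j.

HJ95xj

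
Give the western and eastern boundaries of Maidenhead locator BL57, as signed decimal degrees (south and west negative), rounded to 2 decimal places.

-150.00, -148.00

Field B=1, L=11: +1·20° lon, +11·10° lat → SW at lon -160°, lat 20°.
Square 5, 7: +5·2° lon, +7·1° lat → SW at lon -150°, lat 27°.
Cell spans 2° lon × 1° lat.
west -150.00, east -148.00.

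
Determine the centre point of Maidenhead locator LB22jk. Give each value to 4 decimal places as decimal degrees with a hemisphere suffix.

Field L=11, B=1: +11·20° lon, +1·10° lat → SW at lon 40°, lat -80°.
Square 2, 2: +2·2° lon, +2·1° lat → SW at lon 44°, lat -78°.
Subsquare j=9, k=10: +9·0.0833333° lon, +10·0.0416667° lat → SW at lon 44.75°, lat -77.5833°.
Cell spans 0.0833333° lon × 0.0416667° lat. Centre is SW corner plus half of each.
latitude 77.5625° S, longitude 44.7917° E.

77.5625° S, 44.7917° E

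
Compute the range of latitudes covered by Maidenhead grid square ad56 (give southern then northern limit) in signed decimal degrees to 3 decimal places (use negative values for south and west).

Field A=0, D=3: +0·20° lon, +3·10° lat → SW at lon -180°, lat -60°.
Square 5, 6: +5·2° lon, +6·1° lat → SW at lon -170°, lat -54°.
Cell spans 2° lon × 1° lat.
south -54.000, north -53.000.

-54.000, -53.000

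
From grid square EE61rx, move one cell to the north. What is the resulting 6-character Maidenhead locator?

EE62ra

Latitude subsquare x = 23; +1 → 24, wraps to 0 = a, carry into square.
Latitude square 1; +1 → 2.
The longitude characters are unchanged.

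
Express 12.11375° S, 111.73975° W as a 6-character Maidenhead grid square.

Shift to the Maidenhead origin (180°W, 90°S): lon 68.2602, lat 77.8863.
Field (20°×10°, letters A–R): 68.2602/20 → 3 → D, 77.8863/10 → 7 → H; chars DH.
Square (2°×1°, digits 0–9): 8.2602/2 → 4, 7.8863/1 → 7; chars 47.
Subsquare (5′×2.5′, letters a–x): 0.2602/0.0833333 → 3 → d, 0.8863/0.0416667 → 21 → v; chars dv.

DH47dv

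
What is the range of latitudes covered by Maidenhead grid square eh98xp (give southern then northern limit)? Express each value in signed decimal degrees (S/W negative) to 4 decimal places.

Field E=4, H=7: +4·20° lon, +7·10° lat → SW at lon -100°, lat -20°.
Square 9, 8: +9·2° lon, +8·1° lat → SW at lon -82°, lat -12°.
Subsquare x=23, p=15: +23·0.0833333° lon, +15·0.0416667° lat → SW at lon -80.0833°, lat -11.375°.
Cell spans 0.0833333° lon × 0.0416667° lat.
south -11.3750, north -11.3333.

-11.3750, -11.3333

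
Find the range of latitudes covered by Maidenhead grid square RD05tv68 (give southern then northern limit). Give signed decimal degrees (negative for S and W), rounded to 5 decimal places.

Field R=17, D=3: +17·20° lon, +3·10° lat → SW at lon 160°, lat -60°.
Square 0, 5: +0·2° lon, +5·1° lat → SW at lon 160°, lat -55°.
Subsquare t=19, v=21: +19·0.0833333° lon, +21·0.0416667° lat → SW at lon 161.583°, lat -54.125°.
Extended square 6, 8: +6·0.00833333° lon, +8·0.00416667° lat → SW at lon 161.633°, lat -54.0917°.
Cell spans 0.00833333° lon × 0.00416667° lat.
south -54.09167, north -54.08750.

-54.09167, -54.08750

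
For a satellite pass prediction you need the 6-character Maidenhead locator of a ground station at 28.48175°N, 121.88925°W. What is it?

Offset from 180°W / 90°S: lon 58.1107°, lat 118.4818°.
Field: lon ⌊58.1107/20⌋ = 2 → C; lat ⌊118.4818/10⌋ = 11 → L.
Square: lon ⌊18.1107/2⌋ = 9; lat ⌊8.4818/1⌋ = 8.
Subsquare: lon ⌊0.1107/0.0833333⌋ = 1 → b; lat ⌊0.4818/0.0416667⌋ = 11 → l.

CL98bl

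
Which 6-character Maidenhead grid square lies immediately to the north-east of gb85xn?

GB95ao

Longitude subsquare x = 23; +1 → 24, wraps to 0 = a, carry into square.
Longitude square 8; +1 → 9.
Latitude subsquare n = 13; +1 → 14 = o.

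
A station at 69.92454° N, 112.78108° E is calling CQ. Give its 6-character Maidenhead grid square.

Shift to the Maidenhead origin (180°W, 90°S): lon 292.7811, lat 159.9245.
Field: lon ⌊292.7811/20⌋ = 14 → O; lat ⌊159.9245/10⌋ = 15 → P.
Square: lon ⌊12.7811/2⌋ = 6; lat ⌊9.9245/1⌋ = 9.
Subsquare: lon ⌊0.7811/0.0833333⌋ = 9 → j; lat ⌊0.9245/0.0416667⌋ = 22 → w.

OP69jw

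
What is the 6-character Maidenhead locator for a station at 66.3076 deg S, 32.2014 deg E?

Add 180° to longitude and 90° to latitude: 212.2014, 23.6924.
Field: lon ⌊212.2014/20⌋ = 10 → K; lat ⌊23.6924/10⌋ = 2 → C.
Square: lon ⌊12.2014/2⌋ = 6; lat ⌊3.6924/1⌋ = 3.
Subsquare: lon ⌊0.2014/0.0833333⌋ = 2 → c; lat ⌊0.6924/0.0416667⌋ = 16 → q.

KC63cq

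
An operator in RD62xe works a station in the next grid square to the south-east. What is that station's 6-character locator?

RD72ad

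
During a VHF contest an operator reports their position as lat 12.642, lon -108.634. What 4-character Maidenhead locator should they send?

DK52

Add 180° to longitude and 90° to latitude: 71.37, 102.64.
Field: 71.37/20 → 3 → D, 102.64/10 → 10 → K; chars DK.
Square: 11.37/2 → 5, 2.64/1 → 2; chars 52.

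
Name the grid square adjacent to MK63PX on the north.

MK64pa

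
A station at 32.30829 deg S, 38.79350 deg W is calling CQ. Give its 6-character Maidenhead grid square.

HF07oq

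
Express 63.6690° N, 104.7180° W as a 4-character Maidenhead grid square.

DP73

Offset from 180°W / 90°S: lon 75.28°, lat 153.67°.
Field: 75.28/20 → 3 → D, 153.67/10 → 15 → P; chars DP.
Square: 15.28/2 → 7, 3.67/1 → 3; chars 73.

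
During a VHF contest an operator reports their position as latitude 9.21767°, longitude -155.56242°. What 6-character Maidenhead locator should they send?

Shift to the Maidenhead origin (180°W, 90°S): lon 24.4376, lat 99.2177.
Field: 24.4376/20 → 1 → B, 99.2177/10 → 9 → J; chars BJ.
Square: 4.4376/2 → 2, 9.2177/1 → 9; chars 29.
Subsquare: 0.4376/0.0833333 → 5 → f, 0.2177/0.0416667 → 5 → f; chars ff.

BJ29ff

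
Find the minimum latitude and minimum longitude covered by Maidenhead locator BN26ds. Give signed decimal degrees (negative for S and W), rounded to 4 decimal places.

46.7500, -155.7500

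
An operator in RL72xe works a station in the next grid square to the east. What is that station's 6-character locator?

RL82ae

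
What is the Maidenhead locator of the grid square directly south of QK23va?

Latitude subsquare a = 0; −1 → -1, wraps to 23 = x, carry into square.
Latitude square 3; −1 → 2.
The longitude characters are unchanged.

QK22vx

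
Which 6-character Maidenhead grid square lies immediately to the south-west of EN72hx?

Longitude subsquare h = 7; −1 → 6 = g.
Latitude subsquare x = 23; −1 → 22 = w.

EN72gw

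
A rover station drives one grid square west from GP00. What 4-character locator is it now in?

Longitude square 0; −1 → -1, wraps to 9, carry into field.
Longitude field G = 6; −1 → 5 = F.
The latitude characters are unchanged.

FP90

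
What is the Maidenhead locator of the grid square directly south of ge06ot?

GE06os

Latitude subsquare t = 19; −1 → 18 = s.
The longitude characters are unchanged.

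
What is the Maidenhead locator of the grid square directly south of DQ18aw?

DQ18av

Latitude subsquare w = 22; −1 → 21 = v.
The longitude characters are unchanged.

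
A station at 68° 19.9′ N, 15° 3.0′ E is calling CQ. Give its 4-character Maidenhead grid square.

JP78

Shift to the Maidenhead origin (180°W, 90°S): lon 195.05, lat 158.33.
Field: lon ⌊195.05/20⌋ = 9 → J; lat ⌊158.33/10⌋ = 15 → P.
Square: lon ⌊15.05/2⌋ = 7; lat ⌊8.33/1⌋ = 8.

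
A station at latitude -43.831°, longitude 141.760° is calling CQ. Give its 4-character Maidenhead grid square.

QE06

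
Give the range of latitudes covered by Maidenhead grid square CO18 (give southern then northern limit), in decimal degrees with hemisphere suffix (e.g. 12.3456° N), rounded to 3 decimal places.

Field C=2, O=14: +2·20° lon, +14·10° lat → SW at lon -140°, lat 50°.
Square 1, 8: +1·2° lon, +8·1° lat → SW at lon -138°, lat 58°.
Cell spans 2° lon × 1° lat.
south 58.000° N, north 59.000° N.

58.000° N, 59.000° N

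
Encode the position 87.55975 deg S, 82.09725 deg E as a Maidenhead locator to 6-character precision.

Offset from 180°W / 90°S: lon 262.0973°, lat 2.4403°.
Field (20°×10°, letters A–R): lon ⌊262.0973/20⌋ = 13 → N; lat ⌊2.4403/10⌋ = 0 → A.
Square (2°×1°, digits 0–9): lon ⌊2.0973/2⌋ = 1; lat ⌊2.4403/1⌋ = 2.
Subsquare (5′×2.5′, letters a–x): lon ⌊0.0973/0.0833333⌋ = 1 → b; lat ⌊0.4403/0.0416667⌋ = 10 → k.

NA12bk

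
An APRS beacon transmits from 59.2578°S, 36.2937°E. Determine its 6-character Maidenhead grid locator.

Add 180° to longitude and 90° to latitude: 216.2937, 30.7422.
Field: 216.2937/20 → 10 → K, 30.7422/10 → 3 → D; chars KD.
Square: 16.2937/2 → 8, 0.7422/1 → 0; chars 80.
Subsquare: 0.2937/0.0833333 → 3 → d, 0.7422/0.0416667 → 17 → r; chars dr.

KD80dr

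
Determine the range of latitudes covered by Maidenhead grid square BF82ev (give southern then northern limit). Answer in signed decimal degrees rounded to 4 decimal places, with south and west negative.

Field B=1, F=5: +1·20° lon, +5·10° lat → SW at lon -160°, lat -40°.
Square 8, 2: +8·2° lon, +2·1° lat → SW at lon -144°, lat -38°.
Subsquare e=4, v=21: +4·0.0833333° lon, +21·0.0416667° lat → SW at lon -143.667°, lat -37.125°.
Cell spans 0.0833333° lon × 0.0416667° lat.
south -37.1250, north -37.0833.

-37.1250, -37.0833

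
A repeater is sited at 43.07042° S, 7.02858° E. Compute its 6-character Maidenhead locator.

Shift to the Maidenhead origin (180°W, 90°S): lon 187.0286, lat 46.9296.
Field (20°×10°, letters A–R): lon ⌊187.0286/20⌋ = 9 → J; lat ⌊46.9296/10⌋ = 4 → E.
Square (2°×1°, digits 0–9): lon ⌊7.0286/2⌋ = 3; lat ⌊6.9296/1⌋ = 6.
Subsquare (5′×2.5′, letters a–x): lon ⌊1.0286/0.0833333⌋ = 12 → m; lat ⌊0.9296/0.0416667⌋ = 22 → w.

JE36mw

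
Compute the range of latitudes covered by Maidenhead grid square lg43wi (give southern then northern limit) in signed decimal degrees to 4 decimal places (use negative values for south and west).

-26.6667, -26.6250

Field L=11, G=6: +11·20° lon, +6·10° lat → SW at lon 40°, lat -30°.
Square 4, 3: +4·2° lon, +3·1° lat → SW at lon 48°, lat -27°.
Subsquare w=22, i=8: +22·0.0833333° lon, +8·0.0416667° lat → SW at lon 49.8333°, lat -26.6667°.
Cell spans 0.0833333° lon × 0.0416667° lat.
south -26.6667, north -26.6250.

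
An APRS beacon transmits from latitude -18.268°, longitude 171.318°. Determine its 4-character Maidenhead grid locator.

Shift to the Maidenhead origin (180°W, 90°S): lon 351.32, lat 71.73.
Field: lon ⌊351.32/20⌋ = 17 → R; lat ⌊71.73/10⌋ = 7 → H.
Square: lon ⌊11.32/2⌋ = 5; lat ⌊1.73/1⌋ = 1.

RH51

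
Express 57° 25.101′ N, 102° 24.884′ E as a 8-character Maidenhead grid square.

Shift to the Maidenhead origin (180°W, 90°S): lon 282.41473, lat 147.41835.
Field (20°×10°, letters A–R): lon ⌊282.41473/20⌋ = 14 → O; lat ⌊147.41835/10⌋ = 14 → O.
Square (2°×1°, digits 0–9): lon ⌊2.41473/2⌋ = 1; lat ⌊7.41835/1⌋ = 7.
Subsquare (5′×2.5′, letters a–x): lon ⌊0.41473/0.0833333⌋ = 4 → e; lat ⌊0.41835/0.0416667⌋ = 10 → k.
Extended square (30″×15″, digits 0–9): lon ⌊0.08140/0.00833333⌋ = 9; lat ⌊0.00168/0.00416667⌋ = 0.

OO17ek90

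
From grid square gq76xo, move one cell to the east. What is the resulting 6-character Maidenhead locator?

GQ86ao

Longitude subsquare x = 23; +1 → 24, wraps to 0 = a, carry into square.
Longitude square 7; +1 → 8.
The latitude characters are unchanged.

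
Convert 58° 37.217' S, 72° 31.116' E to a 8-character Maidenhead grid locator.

MD61gj21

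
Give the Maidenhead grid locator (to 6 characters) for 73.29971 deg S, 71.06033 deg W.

FB46lq

Add 180° to longitude and 90° to latitude: 108.9397, 16.7003.
Field: lon ⌊108.9397/20⌋ = 5 → F; lat ⌊16.7003/10⌋ = 1 → B.
Square: lon ⌊8.9397/2⌋ = 4; lat ⌊6.7003/1⌋ = 6.
Subsquare: lon ⌊0.9397/0.0833333⌋ = 11 → l; lat ⌊0.7003/0.0416667⌋ = 16 → q.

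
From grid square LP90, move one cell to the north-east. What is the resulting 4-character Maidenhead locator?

MP01

Longitude square 9; +1 → 10, wraps to 0, carry into field.
Longitude field L = 11; +1 → 12 = M.
Latitude square 0; +1 → 1.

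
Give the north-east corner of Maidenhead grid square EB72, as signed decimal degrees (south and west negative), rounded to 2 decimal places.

-77.00, -84.00

Field E=4, B=1: +4·20° lon, +1·10° lat → SW at lon -100°, lat -80°.
Square 7, 2: +7·2° lon, +2·1° lat → SW at lon -86°, lat -78°.
Cell spans 2° lon × 1° lat. NE corner is SW corner plus one full cell.
latitude -77.00, longitude -84.00.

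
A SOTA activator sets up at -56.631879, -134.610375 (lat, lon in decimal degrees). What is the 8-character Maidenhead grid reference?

Shift to the Maidenhead origin (180°W, 90°S): lon 45.38962, lat 33.36812.
Field: lon ⌊45.38962/20⌋ = 2 → C; lat ⌊33.36812/10⌋ = 3 → D.
Square: lon ⌊5.38962/2⌋ = 2; lat ⌊3.36812/1⌋ = 3.
Subsquare: lon ⌊1.38962/0.0833333⌋ = 16 → q; lat ⌊0.36812/0.0416667⌋ = 8 → i.
Extended square: lon ⌊0.05629/0.00833333⌋ = 6; lat ⌊0.03479/0.00416667⌋ = 8.

CD23qi68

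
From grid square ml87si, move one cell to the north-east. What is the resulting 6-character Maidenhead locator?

Longitude subsquare s = 18; +1 → 19 = t.
Latitude subsquare i = 8; +1 → 9 = j.

ML87tj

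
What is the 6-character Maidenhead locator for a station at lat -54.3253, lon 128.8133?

PD45jq

Shift to the Maidenhead origin (180°W, 90°S): lon 308.8133, lat 35.6747.
Field: 308.8133/20 → 15 → P, 35.6747/10 → 3 → D; chars PD.
Square: 8.8133/2 → 4, 5.6747/1 → 5; chars 45.
Subsquare: 0.8133/0.0833333 → 9 → j, 0.6747/0.0416667 → 16 → q; chars jq.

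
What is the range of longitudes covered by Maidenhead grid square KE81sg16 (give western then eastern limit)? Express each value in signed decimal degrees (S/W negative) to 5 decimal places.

37.50833, 37.51667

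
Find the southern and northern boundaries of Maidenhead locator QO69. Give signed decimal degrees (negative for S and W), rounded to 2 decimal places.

Field Q=16, O=14: +16·20° lon, +14·10° lat → SW at lon 140°, lat 50°.
Square 6, 9: +6·2° lon, +9·1° lat → SW at lon 152°, lat 59°.
Cell spans 2° lon × 1° lat.
south 59.00, north 60.00.

59.00, 60.00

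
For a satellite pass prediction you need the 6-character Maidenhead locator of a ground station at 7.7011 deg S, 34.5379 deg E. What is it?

Offset from 180°W / 90°S: lon 214.5379°, lat 82.2989°.
Field: 214.5379/20 → 10 → K, 82.2989/10 → 8 → I; chars KI.
Square: 14.5379/2 → 7, 2.2989/1 → 2; chars 72.
Subsquare: 0.5379/0.0833333 → 6 → g, 0.2989/0.0416667 → 7 → h; chars gh.

KI72gh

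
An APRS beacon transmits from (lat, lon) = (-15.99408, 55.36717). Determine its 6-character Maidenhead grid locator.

LH74qa

Add 180° to longitude and 90° to latitude: 235.3672, 74.0059.
Field: lon ⌊235.3672/20⌋ = 11 → L; lat ⌊74.0059/10⌋ = 7 → H.
Square: lon ⌊15.3672/2⌋ = 7; lat ⌊4.0059/1⌋ = 4.
Subsquare: lon ⌊1.3672/0.0833333⌋ = 16 → q; lat ⌊0.0059/0.0416667⌋ = 0 → a.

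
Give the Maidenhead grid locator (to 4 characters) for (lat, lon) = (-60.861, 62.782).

MC19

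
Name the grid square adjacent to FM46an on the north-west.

FM36xo

Longitude subsquare a = 0; −1 → -1, wraps to 23 = x, carry into square.
Longitude square 4; −1 → 3.
Latitude subsquare n = 13; +1 → 14 = o.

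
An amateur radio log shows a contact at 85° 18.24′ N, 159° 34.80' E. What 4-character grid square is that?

QR95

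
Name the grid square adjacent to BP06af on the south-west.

Longitude subsquare a = 0; −1 → -1, wraps to 23 = x, carry into square.
Longitude square 0; −1 → -1, wraps to 9, carry into field.
Longitude field B = 1; −1 → 0 = A.
Latitude subsquare f = 5; −1 → 4 = e.

AP96xe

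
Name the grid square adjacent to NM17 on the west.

Longitude square 1; −1 → 0.
The latitude characters are unchanged.

NM07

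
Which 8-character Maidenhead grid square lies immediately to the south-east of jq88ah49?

JQ88ah58

Longitude extended square 4; +1 → 5.
Latitude extended square 9; −1 → 8.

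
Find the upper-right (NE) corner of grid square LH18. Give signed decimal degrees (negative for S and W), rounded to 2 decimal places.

Field L=11, H=7: +11·20° lon, +7·10° lat → SW at lon 40°, lat -20°.
Square 1, 8: +1·2° lon, +8·1° lat → SW at lon 42°, lat -12°.
Cell spans 2° lon × 1° lat. NE corner is SW corner plus one full cell.
latitude -11.00, longitude 44.00.

-11.00, 44.00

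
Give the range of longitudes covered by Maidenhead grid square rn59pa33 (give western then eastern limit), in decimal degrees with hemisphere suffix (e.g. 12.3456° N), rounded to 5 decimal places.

Field R=17, N=13: +17·20° lon, +13·10° lat → SW at lon 160°, lat 40°.
Square 5, 9: +5·2° lon, +9·1° lat → SW at lon 170°, lat 49°.
Subsquare p=15, a=0: +15·0.0833333° lon, +0·0.0416667° lat → SW at lon 171.25°, lat 49°.
Extended square 3, 3: +3·0.00833333° lon, +3·0.00416667° lat → SW at lon 171.275°, lat 49.0125°.
Cell spans 0.00833333° lon × 0.00416667° lat.
west 171.27500° E, east 171.28333° E.

171.27500° E, 171.28333° E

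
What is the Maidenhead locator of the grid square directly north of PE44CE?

PE44cf

Latitude subsquare e = 4; +1 → 5 = f.
The longitude characters are unchanged.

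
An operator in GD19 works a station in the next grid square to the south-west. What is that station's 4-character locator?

GD08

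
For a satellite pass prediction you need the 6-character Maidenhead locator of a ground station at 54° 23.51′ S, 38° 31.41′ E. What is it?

KD95go

Offset from 180°W / 90°S: lon 218.5235°, lat 35.6082°.
Field: 218.5235/20 → 10 → K, 35.6082/10 → 3 → D; chars KD.
Square: 18.5235/2 → 9, 5.6082/1 → 5; chars 95.
Subsquare: 0.5235/0.0833333 → 6 → g, 0.6082/0.0416667 → 14 → o; chars go.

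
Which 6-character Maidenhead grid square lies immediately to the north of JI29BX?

JJ20ba

Latitude subsquare x = 23; +1 → 24, wraps to 0 = a, carry into square.
Latitude square 9; +1 → 10, wraps to 0, carry into field.
Latitude field I = 8; +1 → 9 = J.
The longitude characters are unchanged.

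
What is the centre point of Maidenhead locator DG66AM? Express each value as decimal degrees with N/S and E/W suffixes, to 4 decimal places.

Field D=3, G=6: +3·20° lon, +6·10° lat → SW at lon -120°, lat -30°.
Square 6, 6: +6·2° lon, +6·1° lat → SW at lon -108°, lat -24°.
Subsquare a=0, m=12: +0·0.0833333° lon, +12·0.0416667° lat → SW at lon -108°, lat -23.5°.
Cell spans 0.0833333° lon × 0.0416667° lat. Centre is SW corner plus half of each.
latitude 23.4792° S, longitude 107.9583° W.

23.4792° S, 107.9583° W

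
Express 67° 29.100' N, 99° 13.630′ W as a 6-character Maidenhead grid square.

Add 180° to longitude and 90° to latitude: 80.7728, 157.4850.
Field: 80.7728/20 → 4 → E, 157.4850/10 → 15 → P; chars EP.
Square: 0.7728/2 → 0, 7.4850/1 → 7; chars 07.
Subsquare: 0.7728/0.0833333 → 9 → j, 0.4850/0.0416667 → 11 → l; chars jl.

EP07jl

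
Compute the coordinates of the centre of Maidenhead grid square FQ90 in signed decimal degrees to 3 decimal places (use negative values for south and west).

70.500, -61.000

Field F=5, Q=16: +5·20° lon, +16·10° lat → SW at lon -80°, lat 70°.
Square 9, 0: +9·2° lon, +0·1° lat → SW at lon -62°, lat 70°.
Cell spans 2° lon × 1° lat. Centre is SW corner plus half of each.
latitude 70.500, longitude -61.000.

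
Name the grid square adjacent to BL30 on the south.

BK39

Latitude square 0; −1 → -1, wraps to 9, carry into field.
Latitude field L = 11; −1 → 10 = K.
The longitude characters are unchanged.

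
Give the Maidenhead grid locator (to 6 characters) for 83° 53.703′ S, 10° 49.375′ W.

Offset from 180°W / 90°S: lon 169.1771°, lat 6.1050°.
Field: lon ⌊169.1771/20⌋ = 8 → I; lat ⌊6.1050/10⌋ = 0 → A.
Square: lon ⌊9.1771/2⌋ = 4; lat ⌊6.1050/1⌋ = 6.
Subsquare: lon ⌊1.1771/0.0833333⌋ = 14 → o; lat ⌊0.1050/0.0416667⌋ = 2 → c.

IA46oc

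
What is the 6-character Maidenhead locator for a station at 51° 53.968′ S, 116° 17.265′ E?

Offset from 180°W / 90°S: lon 296.2878°, lat 38.1005°.
Field: 296.2878/20 → 14 → O, 38.1005/10 → 3 → D; chars OD.
Square: 16.2878/2 → 8, 8.1005/1 → 8; chars 88.
Subsquare: 0.2878/0.0833333 → 3 → d, 0.1005/0.0416667 → 2 → c; chars dc.

OD88dc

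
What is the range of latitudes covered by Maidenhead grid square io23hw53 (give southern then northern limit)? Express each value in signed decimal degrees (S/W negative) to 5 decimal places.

53.92917, 53.93333

Field I=8, O=14: +8·20° lon, +14·10° lat → SW at lon -20°, lat 50°.
Square 2, 3: +2·2° lon, +3·1° lat → SW at lon -16°, lat 53°.
Subsquare h=7, w=22: +7·0.0833333° lon, +22·0.0416667° lat → SW at lon -15.4167°, lat 53.9167°.
Extended square 5, 3: +5·0.00833333° lon, +3·0.00416667° lat → SW at lon -15.375°, lat 53.9292°.
Cell spans 0.00833333° lon × 0.00416667° lat.
south 53.92917, north 53.93333.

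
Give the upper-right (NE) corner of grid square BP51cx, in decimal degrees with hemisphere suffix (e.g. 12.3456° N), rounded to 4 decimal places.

Field B=1, P=15: +1·20° lon, +15·10° lat → SW at lon -160°, lat 60°.
Square 5, 1: +5·2° lon, +1·1° lat → SW at lon -150°, lat 61°.
Subsquare c=2, x=23: +2·0.0833333° lon, +23·0.0416667° lat → SW at lon -149.833°, lat 61.9583°.
Cell spans 0.0833333° lon × 0.0416667° lat. NE corner is SW corner plus one full cell.
latitude 62.0000° N, longitude 149.7500° W.

62.0000° N, 149.7500° W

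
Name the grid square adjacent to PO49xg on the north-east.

PO59ah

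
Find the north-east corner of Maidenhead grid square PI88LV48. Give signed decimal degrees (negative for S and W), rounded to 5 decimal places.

Field P=15, I=8: +15·20° lon, +8·10° lat → SW at lon 120°, lat -10°.
Square 8, 8: +8·2° lon, +8·1° lat → SW at lon 136°, lat -2°.
Subsquare l=11, v=21: +11·0.0833333° lon, +21·0.0416667° lat → SW at lon 136.917°, lat -1.125°.
Extended square 4, 8: +4·0.00833333° lon, +8·0.00416667° lat → SW at lon 136.95°, lat -1.09167°.
Cell spans 0.00833333° lon × 0.00416667° lat. NE corner is SW corner plus one full cell.
latitude -1.08750, longitude 136.95833.

-1.08750, 136.95833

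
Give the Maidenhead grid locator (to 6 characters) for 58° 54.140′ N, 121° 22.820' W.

CO98hv

Shift to the Maidenhead origin (180°W, 90°S): lon 58.6197, lat 148.9023.
Field: 58.6197/20 → 2 → C, 148.9023/10 → 14 → O; chars CO.
Square: 18.6197/2 → 9, 8.9023/1 → 8; chars 98.
Subsquare: 0.6197/0.0833333 → 7 → h, 0.9023/0.0416667 → 21 → v; chars hv.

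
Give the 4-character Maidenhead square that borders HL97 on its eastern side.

IL07

Longitude square 9; +1 → 10, wraps to 0, carry into field.
Longitude field H = 7; +1 → 8 = I.
The latitude characters are unchanged.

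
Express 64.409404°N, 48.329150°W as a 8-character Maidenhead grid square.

GP54uj08

Shift to the Maidenhead origin (180°W, 90°S): lon 131.67085, lat 154.40940.
Field (20°×10°, letters A–R): 131.67085/20 → 6 → G, 154.40940/10 → 15 → P; chars GP.
Square (2°×1°, digits 0–9): 11.67085/2 → 5, 4.40940/1 → 4; chars 54.
Subsquare (5′×2.5′, letters a–x): 1.67085/0.0833333 → 20 → u, 0.40940/0.0416667 → 9 → j; chars uj.
Extended square (30″×15″, digits 0–9): 0.00418/0.00833333 → 0, 0.03440/0.00416667 → 8; chars 08.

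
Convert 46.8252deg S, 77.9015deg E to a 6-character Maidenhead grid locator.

ME83we

Offset from 180°W / 90°S: lon 257.9015°, lat 43.1748°.
Field: 257.9015/20 → 12 → M, 43.1748/10 → 4 → E; chars ME.
Square: 17.9015/2 → 8, 3.1748/1 → 3; chars 83.
Subsquare: 1.9015/0.0833333 → 22 → w, 0.1748/0.0416667 → 4 → e; chars we.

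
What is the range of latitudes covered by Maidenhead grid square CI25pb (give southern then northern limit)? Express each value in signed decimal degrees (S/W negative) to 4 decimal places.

Field C=2, I=8: +2·20° lon, +8·10° lat → SW at lon -140°, lat -10°.
Square 2, 5: +2·2° lon, +5·1° lat → SW at lon -136°, lat -5°.
Subsquare p=15, b=1: +15·0.0833333° lon, +1·0.0416667° lat → SW at lon -134.75°, lat -4.95833°.
Cell spans 0.0833333° lon × 0.0416667° lat.
south -4.9583, north -4.9167.

-4.9583, -4.9167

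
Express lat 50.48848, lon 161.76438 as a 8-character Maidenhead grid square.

RO00vl17

Offset from 180°W / 90°S: lon 341.76438°, lat 140.48848°.
Field: lon ⌊341.76438/20⌋ = 17 → R; lat ⌊140.48848/10⌋ = 14 → O.
Square: lon ⌊1.76438/2⌋ = 0; lat ⌊0.48848/1⌋ = 0.
Subsquare: lon ⌊1.76438/0.0833333⌋ = 21 → v; lat ⌊0.48848/0.0416667⌋ = 11 → l.
Extended square: lon ⌊0.01438/0.00833333⌋ = 1; lat ⌊0.03015/0.00416667⌋ = 7.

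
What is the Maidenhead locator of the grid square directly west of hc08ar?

GC98xr

Longitude subsquare a = 0; −1 → -1, wraps to 23 = x, carry into square.
Longitude square 0; −1 → -1, wraps to 9, carry into field.
Longitude field H = 7; −1 → 6 = G.
The latitude characters are unchanged.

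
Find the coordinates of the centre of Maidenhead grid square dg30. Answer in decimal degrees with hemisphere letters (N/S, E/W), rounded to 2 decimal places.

Field D=3, G=6: +3·20° lon, +6·10° lat → SW at lon -120°, lat -30°.
Square 3, 0: +3·2° lon, +0·1° lat → SW at lon -114°, lat -30°.
Cell spans 2° lon × 1° lat. Centre is SW corner plus half of each.
latitude 29.50° S, longitude 113.00° W.

29.50° S, 113.00° W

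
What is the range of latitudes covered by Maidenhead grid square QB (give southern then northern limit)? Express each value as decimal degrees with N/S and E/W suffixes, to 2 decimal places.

Field Q=16, B=1: +16·20° lon, +1·10° lat → SW at lon 140°, lat -80°.
Cell spans 20° lon × 10° lat.
south 80.00° S, north 70.00° S.

80.00° S, 70.00° S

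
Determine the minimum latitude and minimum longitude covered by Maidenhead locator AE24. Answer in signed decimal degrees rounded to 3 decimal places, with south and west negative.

-46.000, -176.000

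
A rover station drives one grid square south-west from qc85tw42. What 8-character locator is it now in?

QC85tw31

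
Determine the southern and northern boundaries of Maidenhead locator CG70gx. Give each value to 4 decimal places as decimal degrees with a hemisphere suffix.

29.0417° S, 29.0000° S

Field C=2, G=6: +2·20° lon, +6·10° lat → SW at lon -140°, lat -30°.
Square 7, 0: +7·2° lon, +0·1° lat → SW at lon -126°, lat -30°.
Subsquare g=6, x=23: +6·0.0833333° lon, +23·0.0416667° lat → SW at lon -125.5°, lat -29.0417°.
Cell spans 0.0833333° lon × 0.0416667° lat.
south 29.0417° S, north 29.0000° S.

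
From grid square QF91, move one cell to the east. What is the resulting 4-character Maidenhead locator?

Longitude square 9; +1 → 10, wraps to 0, carry into field.
Longitude field Q = 16; +1 → 17 = R.
The latitude characters are unchanged.

RF01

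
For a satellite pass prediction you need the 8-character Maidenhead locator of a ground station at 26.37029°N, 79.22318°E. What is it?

Add 180° to longitude and 90° to latitude: 259.22318, 116.37029.
Field: 259.22318/20 → 12 → M, 116.37029/10 → 11 → L; chars ML.
Square: 19.22318/2 → 9, 6.37029/1 → 6; chars 96.
Subsquare: 1.22318/0.0833333 → 14 → o, 0.37029/0.0416667 → 8 → i; chars oi.
Extended square: 0.05651/0.00833333 → 6, 0.03696/0.00416667 → 8; chars 68.

ML96oi68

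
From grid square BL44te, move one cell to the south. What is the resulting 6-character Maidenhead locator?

BL44td

Latitude subsquare e = 4; −1 → 3 = d.
The longitude characters are unchanged.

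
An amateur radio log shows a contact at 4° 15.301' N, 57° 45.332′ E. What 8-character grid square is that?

Shift to the Maidenhead origin (180°W, 90°S): lon 237.75553, lat 94.25502.
Field: 237.75553/20 → 11 → L, 94.25502/10 → 9 → J; chars LJ.
Square: 17.75553/2 → 8, 4.25502/1 → 4; chars 84.
Subsquare: 1.75553/0.0833333 → 21 → v, 0.25502/0.0416667 → 6 → g; chars vg.
Extended square: 0.00553/0.00833333 → 0, 0.00502/0.00416667 → 1; chars 01.

LJ84vg01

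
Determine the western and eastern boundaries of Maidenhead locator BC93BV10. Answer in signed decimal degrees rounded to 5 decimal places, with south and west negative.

-141.90833, -141.90000

Field B=1, C=2: +1·20° lon, +2·10° lat → SW at lon -160°, lat -70°.
Square 9, 3: +9·2° lon, +3·1° lat → SW at lon -142°, lat -67°.
Subsquare b=1, v=21: +1·0.0833333° lon, +21·0.0416667° lat → SW at lon -141.917°, lat -66.125°.
Extended square 1, 0: +1·0.00833333° lon, +0·0.00416667° lat → SW at lon -141.908°, lat -66.125°.
Cell spans 0.00833333° lon × 0.00416667° lat.
west -141.90833, east -141.90000.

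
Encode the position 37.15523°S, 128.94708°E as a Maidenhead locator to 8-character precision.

Offset from 180°W / 90°S: lon 308.94708°, lat 52.84477°.
Field: 308.94708/20 → 15 → P, 52.84477/10 → 5 → F; chars PF.
Square: 8.94708/2 → 4, 2.84477/1 → 2; chars 42.
Subsquare: 0.94708/0.0833333 → 11 → l, 0.84477/0.0416667 → 20 → u; chars lu.
Extended square: 0.03041/0.00833333 → 3, 0.01144/0.00416667 → 2; chars 32.

PF42lu32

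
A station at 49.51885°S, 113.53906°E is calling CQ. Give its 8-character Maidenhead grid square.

OE60sl45

Offset from 180°W / 90°S: lon 293.53906°, lat 40.48115°.
Field: 293.53906/20 → 14 → O, 40.48115/10 → 4 → E; chars OE.
Square: 13.53906/2 → 6, 0.48115/1 → 0; chars 60.
Subsquare: 1.53906/0.0833333 → 18 → s, 0.48115/0.0416667 → 11 → l; chars sl.
Extended square: 0.03906/0.00833333 → 4, 0.02282/0.00416667 → 5; chars 45.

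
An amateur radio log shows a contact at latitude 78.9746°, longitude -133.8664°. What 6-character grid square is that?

CQ38bx

Shift to the Maidenhead origin (180°W, 90°S): lon 46.1336, lat 168.9746.
Field: lon ⌊46.1336/20⌋ = 2 → C; lat ⌊168.9746/10⌋ = 16 → Q.
Square: lon ⌊6.1336/2⌋ = 3; lat ⌊8.9746/1⌋ = 8.
Subsquare: lon ⌊0.1336/0.0833333⌋ = 1 → b; lat ⌊0.9746/0.0416667⌋ = 23 → x.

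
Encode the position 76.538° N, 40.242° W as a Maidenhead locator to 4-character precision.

Add 180° to longitude and 90° to latitude: 139.76, 166.54.
Field (20°×10°, letters A–R): lon ⌊139.76/20⌋ = 6 → G; lat ⌊166.54/10⌋ = 16 → Q.
Square (2°×1°, digits 0–9): lon ⌊19.76/2⌋ = 9; lat ⌊6.54/1⌋ = 6.

GQ96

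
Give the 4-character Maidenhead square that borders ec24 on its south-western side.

EC13

Longitude square 2; −1 → 1.
Latitude square 4; −1 → 3.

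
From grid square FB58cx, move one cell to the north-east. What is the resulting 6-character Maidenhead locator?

Longitude subsquare c = 2; +1 → 3 = d.
Latitude subsquare x = 23; +1 → 24, wraps to 0 = a, carry into square.
Latitude square 8; +1 → 9.

FB59da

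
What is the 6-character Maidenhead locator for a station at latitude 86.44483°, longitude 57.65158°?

Offset from 180°W / 90°S: lon 237.6516°, lat 176.4448°.
Field (20°×10°, letters A–R): 237.6516/20 → 11 → L, 176.4448/10 → 17 → R; chars LR.
Square (2°×1°, digits 0–9): 17.6516/2 → 8, 6.4448/1 → 6; chars 86.
Subsquare (5′×2.5′, letters a–x): 1.6516/0.0833333 → 19 → t, 0.4448/0.0416667 → 10 → k; chars tk.

LR86tk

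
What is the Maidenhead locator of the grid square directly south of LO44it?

Latitude subsquare t = 19; −1 → 18 = s.
The longitude characters are unchanged.

LO44is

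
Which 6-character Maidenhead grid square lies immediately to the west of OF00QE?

Longitude subsquare q = 16; −1 → 15 = p.
The latitude characters are unchanged.

OF00pe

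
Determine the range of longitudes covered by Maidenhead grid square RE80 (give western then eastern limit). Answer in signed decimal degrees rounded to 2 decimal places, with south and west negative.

Field R=17, E=4: +17·20° lon, +4·10° lat → SW at lon 160°, lat -50°.
Square 8, 0: +8·2° lon, +0·1° lat → SW at lon 176°, lat -50°.
Cell spans 2° lon × 1° lat.
west 176.00, east 178.00.

176.00, 178.00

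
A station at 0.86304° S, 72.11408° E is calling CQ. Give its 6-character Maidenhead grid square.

Add 180° to longitude and 90° to latitude: 252.1141, 89.1370.
Field (20°×10°, letters A–R): lon ⌊252.1141/20⌋ = 12 → M; lat ⌊89.1370/10⌋ = 8 → I.
Square (2°×1°, digits 0–9): lon ⌊12.1141/2⌋ = 6; lat ⌊9.1370/1⌋ = 9.
Subsquare (5′×2.5′, letters a–x): lon ⌊0.1141/0.0833333⌋ = 1 → b; lat ⌊0.1370/0.0416667⌋ = 3 → d.

MI69bd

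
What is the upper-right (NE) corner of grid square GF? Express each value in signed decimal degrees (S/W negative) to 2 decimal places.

-30.00, -40.00

Field G=6, F=5: +6·20° lon, +5·10° lat → SW at lon -60°, lat -40°.
Cell spans 20° lon × 10° lat. NE corner is SW corner plus one full cell.
latitude -30.00, longitude -40.00.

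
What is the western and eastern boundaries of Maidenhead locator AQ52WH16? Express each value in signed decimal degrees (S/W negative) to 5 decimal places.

-168.15833, -168.15000

Field A=0, Q=16: +0·20° lon, +16·10° lat → SW at lon -180°, lat 70°.
Square 5, 2: +5·2° lon, +2·1° lat → SW at lon -170°, lat 72°.
Subsquare w=22, h=7: +22·0.0833333° lon, +7·0.0416667° lat → SW at lon -168.167°, lat 72.2917°.
Extended square 1, 6: +1·0.00833333° lon, +6·0.00416667° lat → SW at lon -168.158°, lat 72.3167°.
Cell spans 0.00833333° lon × 0.00416667° lat.
west -168.15833, east -168.15000.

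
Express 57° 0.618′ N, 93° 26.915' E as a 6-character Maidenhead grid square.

Offset from 180°W / 90°S: lon 273.4486°, lat 147.0103°.
Field: 273.4486/20 → 13 → N, 147.0103/10 → 14 → O; chars NO.
Square: 13.4486/2 → 6, 7.0103/1 → 7; chars 67.
Subsquare: 1.4486/0.0833333 → 17 → r, 0.0103/0.0416667 → 0 → a; chars ra.

NO67ra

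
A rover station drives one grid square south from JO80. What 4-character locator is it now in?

Latitude square 0; −1 → -1, wraps to 9, carry into field.
Latitude field O = 14; −1 → 13 = N.
The longitude characters are unchanged.

JN89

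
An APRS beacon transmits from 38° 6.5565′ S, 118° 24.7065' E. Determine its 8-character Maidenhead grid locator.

OF91ev93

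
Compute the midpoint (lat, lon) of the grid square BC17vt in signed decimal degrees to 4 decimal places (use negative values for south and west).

Field B=1, C=2: +1·20° lon, +2·10° lat → SW at lon -160°, lat -70°.
Square 1, 7: +1·2° lon, +7·1° lat → SW at lon -158°, lat -63°.
Subsquare v=21, t=19: +21·0.0833333° lon, +19·0.0416667° lat → SW at lon -156.25°, lat -62.2083°.
Cell spans 0.0833333° lon × 0.0416667° lat. Centre is SW corner plus half of each.
latitude -62.1875, longitude -156.2083.

-62.1875, -156.2083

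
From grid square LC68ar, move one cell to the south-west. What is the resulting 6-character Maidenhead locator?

LC58xq

Longitude subsquare a = 0; −1 → -1, wraps to 23 = x, carry into square.
Longitude square 6; −1 → 5.
Latitude subsquare r = 17; −1 → 16 = q.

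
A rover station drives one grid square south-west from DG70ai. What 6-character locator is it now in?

DG60xh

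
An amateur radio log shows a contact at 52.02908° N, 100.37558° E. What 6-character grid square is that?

OO02ea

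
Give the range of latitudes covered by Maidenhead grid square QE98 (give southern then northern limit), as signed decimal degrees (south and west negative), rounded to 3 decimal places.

Field Q=16, E=4: +16·20° lon, +4·10° lat → SW at lon 140°, lat -50°.
Square 9, 8: +9·2° lon, +8·1° lat → SW at lon 158°, lat -42°.
Cell spans 2° lon × 1° lat.
south -42.000, north -41.000.

-42.000, -41.000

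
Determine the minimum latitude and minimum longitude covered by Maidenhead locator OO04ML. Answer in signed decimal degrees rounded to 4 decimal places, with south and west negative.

Field O=14, O=14: +14·20° lon, +14·10° lat → SW at lon 100°, lat 50°.
Square 0, 4: +0·2° lon, +4·1° lat → SW at lon 100°, lat 54°.
Subsquare m=12, l=11: +12·0.0833333° lon, +11·0.0416667° lat → SW at lon 101°, lat 54.4583°.
latitude 54.4583, longitude 101.0000.

54.4583, 101.0000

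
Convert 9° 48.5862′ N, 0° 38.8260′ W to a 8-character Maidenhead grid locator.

IJ99qt24

Add 180° to longitude and 90° to latitude: 179.35290, 99.80977.
Field: 179.35290/20 → 8 → I, 99.80977/10 → 9 → J; chars IJ.
Square: 19.35290/2 → 9, 9.80977/1 → 9; chars 99.
Subsquare: 1.35290/0.0833333 → 16 → q, 0.80977/0.0416667 → 19 → t; chars qt.
Extended square: 0.01957/0.00833333 → 2, 0.01810/0.00416667 → 4; chars 24.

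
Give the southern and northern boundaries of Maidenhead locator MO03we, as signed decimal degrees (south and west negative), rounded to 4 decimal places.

Field M=12, O=14: +12·20° lon, +14·10° lat → SW at lon 60°, lat 50°.
Square 0, 3: +0·2° lon, +3·1° lat → SW at lon 60°, lat 53°.
Subsquare w=22, e=4: +22·0.0833333° lon, +4·0.0416667° lat → SW at lon 61.8333°, lat 53.1667°.
Cell spans 0.0833333° lon × 0.0416667° lat.
south 53.1667, north 53.2083.

53.1667, 53.2083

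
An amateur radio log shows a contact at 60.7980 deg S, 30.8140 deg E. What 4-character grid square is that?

KC59

Shift to the Maidenhead origin (180°W, 90°S): lon 210.81, lat 29.20.
Field: lon ⌊210.81/20⌋ = 10 → K; lat ⌊29.20/10⌋ = 2 → C.
Square: lon ⌊10.81/2⌋ = 5; lat ⌊9.20/1⌋ = 9.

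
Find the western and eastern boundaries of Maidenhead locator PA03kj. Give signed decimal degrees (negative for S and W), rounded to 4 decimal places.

Field P=15, A=0: +15·20° lon, +0·10° lat → SW at lon 120°, lat -90°.
Square 0, 3: +0·2° lon, +3·1° lat → SW at lon 120°, lat -87°.
Subsquare k=10, j=9: +10·0.0833333° lon, +9·0.0416667° lat → SW at lon 120.833°, lat -86.625°.
Cell spans 0.0833333° lon × 0.0416667° lat.
west 120.8333, east 120.9167.

120.8333, 120.9167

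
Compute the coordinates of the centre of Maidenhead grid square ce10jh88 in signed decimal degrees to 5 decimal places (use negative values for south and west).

-49.67292, -137.17917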